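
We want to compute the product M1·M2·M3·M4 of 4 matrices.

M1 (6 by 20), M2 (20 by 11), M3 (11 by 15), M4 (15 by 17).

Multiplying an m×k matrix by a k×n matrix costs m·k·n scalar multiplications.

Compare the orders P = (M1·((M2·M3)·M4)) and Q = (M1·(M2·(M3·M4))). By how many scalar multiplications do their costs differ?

1855

Order P = (M1·((M2·M3)·M4)): (M2·M3): 20×11 by 11×15 → 20×15, cost 20·11·15 = 3300; ((M2·M3)·M4): 20×15 by 15×17 → 20×17, cost 20·15·17 = 5100; cumulative 8400; (M1·((M2·M3)·M4)): 6×20 by 20×17 → 6×17, cost 6·20·17 = 2040; cumulative 10440. Total 10440.
Order Q = (M1·(M2·(M3·M4))): (M3·M4): 11×15 by 15×17 → 11×17, cost 11·15·17 = 2805; (M2·(M3·M4)): 20×11 by 11×17 → 20×17, cost 20·11·17 = 3740; cumulative 6545; (M1·(M2·(M3·M4))): 6×20 by 20×17 → 6×17, cost 6·20·17 = 2040; cumulative 8585. Total 8585.
Difference: |10440 − 8585| = 1855.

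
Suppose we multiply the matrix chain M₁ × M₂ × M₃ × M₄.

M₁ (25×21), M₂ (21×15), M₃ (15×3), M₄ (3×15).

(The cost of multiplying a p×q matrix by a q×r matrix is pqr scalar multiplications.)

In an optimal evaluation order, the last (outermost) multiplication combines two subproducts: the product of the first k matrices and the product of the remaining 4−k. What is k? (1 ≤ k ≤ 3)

3

Adjacent pairs: M₁M₂ = 25·21·15 = 7875; M₂M₃ = 21·15·3 = 945; M₃M₄ = 15·3·15 = 675.
Length 3: M₁..M₃: k=1: 0+945+25·21·3=2520; k=2: 7875+0+25·15·3=9000 → min 2520 | M₂..M₄: k=2: 0+675+21·15·15=5400; k=3: 945+0+21·3·15=1890 → min 1890.
Top-level splits: k=1: (M₁..M₁)·(M₂..M₄) → 0+1890+25·21·15 = 9765; k=2: (M₁..M₂)·(M₃..M₄) → 7875+675+25·15·15 = 14175; k=3: (M₁..M₃)·(M₄..M₄) → 2520+0+25·3·15 = 3645.
Best split is after M₃, i.e. k = 3.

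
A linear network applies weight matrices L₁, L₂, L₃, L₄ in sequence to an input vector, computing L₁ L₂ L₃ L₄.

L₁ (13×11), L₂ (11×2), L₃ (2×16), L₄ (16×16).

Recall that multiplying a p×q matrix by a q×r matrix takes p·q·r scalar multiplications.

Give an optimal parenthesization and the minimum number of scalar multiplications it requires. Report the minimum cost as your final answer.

Adjacent pairs: L₁L₂ = 13·11·2 = 286; L₂L₃ = 11·2·16 = 352; L₃L₄ = 2·16·16 = 512.
Length 3: L₁..L₃: k=1: 0+352+13·11·16=2640; k=2: 286+0+13·2·16=702 → min 702 | L₂..L₄: k=2: 0+512+11·2·16=864; k=3: 352+0+11·16·16=3168 → min 864.
Length 4: L₁..L₄: k=1: 0+864+13·11·16=3152; k=2: 286+512+13·2·16=1214; k=3: 702+0+13·16·16=4030 → min 1214.
Optimal parenthesization: ((L₁ L₂) (L₃ L₄)) with cost 1214.

1214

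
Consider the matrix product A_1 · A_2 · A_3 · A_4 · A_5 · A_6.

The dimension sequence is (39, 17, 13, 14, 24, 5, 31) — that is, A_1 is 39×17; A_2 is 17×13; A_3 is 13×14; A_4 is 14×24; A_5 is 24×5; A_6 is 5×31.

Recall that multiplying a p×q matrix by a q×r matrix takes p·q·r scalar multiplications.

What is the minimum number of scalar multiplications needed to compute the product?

Adjacent pairs: A_1A_2 = 39·17·13 = 8619; A_2A_3 = 17·13·14 = 3094; A_3A_4 = 13·14·24 = 4368; A_4A_5 = 14·24·5 = 1680; A_5A_6 = 24·5·31 = 3720.
Length 3: A_1..A_3: k=1: 0+3094+39·17·14=12376; k=2: 8619+0+39·13·14=15717 → min 12376 | A_2..A_4: k=2: 0+4368+17·13·24=9672; k=3: 3094+0+17·14·24=8806 → min 8806 | A_3..A_5: k=3: 0+1680+13·14·5=2590; k=4: 4368+0+13·24·5=5928 → min 2590 | A_4..A_6: k=4: 0+3720+14·24·31=14136; k=5: 1680+0+14·5·31=3850 → min 3850.
Length 4: A_1..A_4: k=1: 0+8806+39·17·24=24718; k=2: 8619+4368+39·13·24=25155; k=3: 12376+0+39·14·24=25480 → min 24718 | A_2..A_5: k=2: 0+2590+17·13·5=3695; k=3: 3094+1680+17·14·5=5964; k=4: 8806+0+17·24·5=10846 → min 3695 | A_3..A_6: k=3: 0+3850+13·14·31=9492; k=4: 4368+3720+13·24·31=17760; k=5: 2590+0+13·5·31=4605 → min 4605.
Length 5: A_1..A_5: k=1: 0+3695+39·17·5=7010; k=2: 8619+2590+39·13·5=13744; k=3: 12376+1680+39·14·5=16786; k=4: 24718+0+39·24·5=29398 → min 7010 | A_2..A_6: k=2: 0+4605+17·13·31=11456; k=3: 3094+3850+17·14·31=14322; k=4: 8806+3720+17·24·31=25174; k=5: 3695+0+17·5·31=6330 → min 6330.
Length 6: A_1..A_6: k=1: 0+6330+39·17·31=26883; k=2: 8619+4605+39·13·31=28941; k=3: 12376+3850+39·14·31=33152; k=4: 24718+3720+39·24·31=57454; k=5: 7010+0+39·5·31=13055 → min 13055.
Optimal order: ((A_1 · (A_2 · (A_3 · (A_4 · A_5)))) · A_6) with cost 13055.

13055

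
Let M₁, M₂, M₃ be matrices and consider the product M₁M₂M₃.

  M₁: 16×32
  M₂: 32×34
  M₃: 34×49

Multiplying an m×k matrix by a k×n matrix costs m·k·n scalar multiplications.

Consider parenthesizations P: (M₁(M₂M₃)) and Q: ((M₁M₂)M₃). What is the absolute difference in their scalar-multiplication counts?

Order P = (M₁(M₂M₃)): (M₂M₃): 32×34 by 34×49 → 32×49, cost 32·34·49 = 53312; (M₁(M₂M₃)): 16×32 by 32×49 → 16×49, cost 16·32·49 = 25088; cumulative 78400. Total 78400.
Order Q = ((M₁M₂)M₃): (M₁M₂): 16×32 by 32×34 → 16×34, cost 16·32·34 = 17408; ((M₁M₂)M₃): 16×34 by 34×49 → 16×49, cost 16·34·49 = 26656; cumulative 44064. Total 44064.
Difference: |78400 − 44064| = 34336.

34336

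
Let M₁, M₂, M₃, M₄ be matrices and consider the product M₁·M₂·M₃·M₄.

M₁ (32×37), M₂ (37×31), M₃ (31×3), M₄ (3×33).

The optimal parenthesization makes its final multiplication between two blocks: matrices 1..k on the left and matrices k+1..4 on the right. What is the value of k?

3

Adjacent pairs: M₁M₂ = 32·37·31 = 36704; M₂M₃ = 37·31·3 = 3441; M₃M₄ = 31·3·33 = 3069.
Length 3: M₁..M₃: k=1: 0+3441+32·37·3=6993; k=2: 36704+0+32·31·3=39680 → min 6993 | M₂..M₄: k=2: 0+3069+37·31·33=40920; k=3: 3441+0+37·3·33=7104 → min 7104.
Top-level splits: k=1: (M₁..M₁)·(M₂..M₄) → 0+7104+32·37·33 = 46176; k=2: (M₁..M₂)·(M₃..M₄) → 36704+3069+32·31·33 = 72509; k=3: (M₁..M₃)·(M₄..M₄) → 6993+0+32·3·33 = 10161.
Best split is after M₃, i.e. k = 3.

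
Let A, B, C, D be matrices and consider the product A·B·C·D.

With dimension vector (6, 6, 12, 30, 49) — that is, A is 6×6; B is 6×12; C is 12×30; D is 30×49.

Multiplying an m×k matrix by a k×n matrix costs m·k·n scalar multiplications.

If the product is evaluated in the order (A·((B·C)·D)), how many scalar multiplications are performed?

(B·C): 6×12 by 12×30 → 6×30, cost 6·12·30 = 2160
((B·C)·D): 6×30 by 30×49 → 6×49, cost 6·30·49 = 8820; cumulative 10980
(A·((B·C)·D)): 6×6 by 6×49 → 6×49, cost 6·6·49 = 1764; cumulative 12744
Total: 12744 scalar multiplications.

12744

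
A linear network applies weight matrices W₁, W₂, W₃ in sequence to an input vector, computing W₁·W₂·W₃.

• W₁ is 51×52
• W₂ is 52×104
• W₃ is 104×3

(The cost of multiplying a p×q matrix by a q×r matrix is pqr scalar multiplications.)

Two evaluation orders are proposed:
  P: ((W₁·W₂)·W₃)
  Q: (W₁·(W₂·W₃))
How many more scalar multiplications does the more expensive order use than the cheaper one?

267540

Order P = ((W₁·W₂)·W₃): (W₁·W₂): 51×52 by 52×104 → 51×104, cost 51·52·104 = 275808; ((W₁·W₂)·W₃): 51×104 by 104×3 → 51×3, cost 51·104·3 = 15912; cumulative 291720. Total 291720.
Order Q = (W₁·(W₂·W₃)): (W₂·W₃): 52×104 by 104×3 → 52×3, cost 52·104·3 = 16224; (W₁·(W₂·W₃)): 51×52 by 52×3 → 51×3, cost 51·52·3 = 7956; cumulative 24180. Total 24180.
Difference: |291720 − 24180| = 267540.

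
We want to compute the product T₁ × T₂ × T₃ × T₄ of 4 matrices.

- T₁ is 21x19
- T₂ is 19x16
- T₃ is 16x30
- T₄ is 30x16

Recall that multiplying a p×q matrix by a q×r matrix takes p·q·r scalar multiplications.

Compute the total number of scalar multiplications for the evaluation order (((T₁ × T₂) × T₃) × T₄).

(T₁ × T₂): 21×19 by 19×16 → 21×16, cost 21·19·16 = 6384
((T₁ × T₂) × T₃): 21×16 by 16×30 → 21×30, cost 21·16·30 = 10080; cumulative 16464
(((T₁ × T₂) × T₃) × T₄): 21×30 by 30×16 → 21×16, cost 21·30·16 = 10080; cumulative 26544
Total: 26544 scalar multiplications.

26544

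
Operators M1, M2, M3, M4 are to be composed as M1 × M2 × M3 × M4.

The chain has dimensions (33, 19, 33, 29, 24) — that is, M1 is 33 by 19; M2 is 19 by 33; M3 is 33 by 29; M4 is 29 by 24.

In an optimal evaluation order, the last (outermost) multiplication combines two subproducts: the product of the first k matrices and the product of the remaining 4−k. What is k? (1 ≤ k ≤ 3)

1

Adjacent pairs: M1M2 = 33·19·33 = 20691; M2M3 = 19·33·29 = 18183; M3M4 = 33·29·24 = 22968.
Length 3: M1..M3: k=1: 0+18183+33·19·29=36366; k=2: 20691+0+33·33·29=52272 → min 36366 | M2..M4: k=2: 0+22968+19·33·24=38016; k=3: 18183+0+19·29·24=31407 → min 31407.
Top-level splits: k=1: (M1..M1)·(M2..M4) → 0+31407+33·19·24 = 46455; k=2: (M1..M2)·(M3..M4) → 20691+22968+33·33·24 = 69795; k=3: (M1..M3)·(M4..M4) → 36366+0+33·29·24 = 59334.
Best split is after M1, i.e. k = 1.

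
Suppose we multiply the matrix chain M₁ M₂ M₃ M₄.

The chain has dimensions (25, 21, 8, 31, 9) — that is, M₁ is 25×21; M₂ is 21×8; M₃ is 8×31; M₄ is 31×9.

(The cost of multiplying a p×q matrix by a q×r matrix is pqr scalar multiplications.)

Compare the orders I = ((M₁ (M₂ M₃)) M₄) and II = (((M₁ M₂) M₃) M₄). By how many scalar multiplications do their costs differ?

11083

Order I = ((M₁ (M₂ M₃)) M₄): (M₂ M₃): 21×8 by 8×31 → 21×31, cost 21·8·31 = 5208; (M₁ (M₂ M₃)): 25×21 by 21×31 → 25×31, cost 25·21·31 = 16275; cumulative 21483; ((M₁ (M₂ M₃)) M₄): 25×31 by 31×9 → 25×9, cost 25·31·9 = 6975; cumulative 28458. Total 28458.
Order II = (((M₁ M₂) M₃) M₄): (M₁ M₂): 25×21 by 21×8 → 25×8, cost 25·21·8 = 4200; ((M₁ M₂) M₃): 25×8 by 8×31 → 25×31, cost 25·8·31 = 6200; cumulative 10400; (((M₁ M₂) M₃) M₄): 25×31 by 31×9 → 25×9, cost 25·31·9 = 6975; cumulative 17375. Total 17375.
Difference: |28458 − 17375| = 11083.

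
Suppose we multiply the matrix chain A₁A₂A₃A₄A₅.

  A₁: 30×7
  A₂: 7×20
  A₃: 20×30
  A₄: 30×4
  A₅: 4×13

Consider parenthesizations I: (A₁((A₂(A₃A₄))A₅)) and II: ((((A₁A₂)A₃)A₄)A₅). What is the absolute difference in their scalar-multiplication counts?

21306

Order I = (A₁((A₂(A₃A₄))A₅)): (A₃A₄): 20×30 by 30×4 → 20×4, cost 20·30·4 = 2400; (A₂(A₃A₄)): 7×20 by 20×4 → 7×4, cost 7·20·4 = 560; cumulative 2960; ((A₂(A₃A₄))A₅): 7×4 by 4×13 → 7×13, cost 7·4·13 = 364; cumulative 3324; (A₁((A₂(A₃A₄))A₅)): 30×7 by 7×13 → 30×13, cost 30·7·13 = 2730; cumulative 6054. Total 6054.
Order II = ((((A₁A₂)A₃)A₄)A₅): (A₁A₂): 30×7 by 7×20 → 30×20, cost 30·7·20 = 4200; ((A₁A₂)A₃): 30×20 by 20×30 → 30×30, cost 30·20·30 = 18000; cumulative 22200; (((A₁A₂)A₃)A₄): 30×30 by 30×4 → 30×4, cost 30·30·4 = 3600; cumulative 25800; ((((A₁A₂)A₃)A₄)A₅): 30×4 by 4×13 → 30×13, cost 30·4·13 = 1560; cumulative 27360. Total 27360.
Difference: |6054 − 27360| = 21306.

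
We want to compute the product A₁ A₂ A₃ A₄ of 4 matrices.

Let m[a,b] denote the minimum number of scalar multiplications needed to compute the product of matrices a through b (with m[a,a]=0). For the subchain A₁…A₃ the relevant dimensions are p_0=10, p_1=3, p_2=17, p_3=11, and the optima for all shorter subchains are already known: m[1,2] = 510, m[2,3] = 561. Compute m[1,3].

m[1,3] = min over k∈[1,2] of m[1,k]+m[k+1,3]+p_{0}·p_k·p_{3}.
k=1: 0 + 561 + 10·3·11 = 891; k=2: 510 + 0 + 10·17·11 = 2380.
Minimum: 891 at k=1.

891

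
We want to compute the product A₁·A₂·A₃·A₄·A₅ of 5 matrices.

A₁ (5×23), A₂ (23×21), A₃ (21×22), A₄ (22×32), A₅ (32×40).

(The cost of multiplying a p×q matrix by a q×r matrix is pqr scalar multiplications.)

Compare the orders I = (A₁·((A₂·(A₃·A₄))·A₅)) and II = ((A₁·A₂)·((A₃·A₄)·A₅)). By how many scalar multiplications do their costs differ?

16001

Order I = (A₁·((A₂·(A₃·A₄))·A₅)): (A₃·A₄): 21×22 by 22×32 → 21×32, cost 21·22·32 = 14784; (A₂·(A₃·A₄)): 23×21 by 21×32 → 23×32, cost 23·21·32 = 15456; cumulative 30240; ((A₂·(A₃·A₄))·A₅): 23×32 by 32×40 → 23×40, cost 23·32·40 = 29440; cumulative 59680; (A₁·((A₂·(A₃·A₄))·A₅)): 5×23 by 23×40 → 5×40, cost 5·23·40 = 4600; cumulative 64280. Total 64280.
Order II = ((A₁·A₂)·((A₃·A₄)·A₅)): (A₁·A₂): 5×23 by 23×21 → 5×21, cost 5·23·21 = 2415; (A₃·A₄): 21×22 by 22×32 → 21×32, cost 21·22·32 = 14784; ((A₃·A₄)·A₅): 21×32 by 32×40 → 21×40, cost 21·32·40 = 26880; cumulative 41664; ((A₁·A₂)·((A₃·A₄)·A₅)): 5×21 by 21×40 → 5×40, cost 5·21·40 = 4200; cumulative 48279. Total 48279.
Difference: |64280 − 48279| = 16001.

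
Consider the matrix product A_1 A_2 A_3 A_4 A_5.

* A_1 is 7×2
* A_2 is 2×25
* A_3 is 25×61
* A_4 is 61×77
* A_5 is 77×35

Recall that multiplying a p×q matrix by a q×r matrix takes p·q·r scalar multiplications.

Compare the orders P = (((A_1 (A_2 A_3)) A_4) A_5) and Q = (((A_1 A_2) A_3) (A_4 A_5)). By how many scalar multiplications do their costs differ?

Order P = (((A_1 (A_2 A_3)) A_4) A_5): (A_2 A_3): 2×25 by 25×61 → 2×61, cost 2·25·61 = 3050; (A_1 (A_2 A_3)): 7×2 by 2×61 → 7×61, cost 7·2·61 = 854; cumulative 3904; ((A_1 (A_2 A_3)) A_4): 7×61 by 61×77 → 7×77, cost 7·61·77 = 32879; cumulative 36783; (((A_1 (A_2 A_3)) A_4) A_5): 7×77 by 77×35 → 7×35, cost 7·77·35 = 18865; cumulative 55648. Total 55648.
Order Q = (((A_1 A_2) A_3) (A_4 A_5)): (A_1 A_2): 7×2 by 2×25 → 7×25, cost 7·2·25 = 350; ((A_1 A_2) A_3): 7×25 by 25×61 → 7×61, cost 7·25·61 = 10675; cumulative 11025; (A_4 A_5): 61×77 by 77×35 → 61×35, cost 61·77·35 = 164395; (((A_1 A_2) A_3) (A_4 A_5)): 7×61 by 61×35 → 7×35, cost 7·61·35 = 14945; cumulative 190365. Total 190365.
Difference: |55648 − 190365| = 134717.

134717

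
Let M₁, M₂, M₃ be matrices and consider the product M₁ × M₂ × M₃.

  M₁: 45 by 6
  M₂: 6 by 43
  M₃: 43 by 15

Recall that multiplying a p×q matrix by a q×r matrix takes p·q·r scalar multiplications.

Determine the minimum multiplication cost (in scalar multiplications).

Order (M₁ × (M₂ × M₃)): (M₂ × M₃): 6×43 by 43×15 → 6×15, cost 6·43·15 = 3870; (M₁ × (M₂ × M₃)): 45×6 by 6×15 → 45×15, cost 45·6·15 = 4050; cumulative 7920. Total 7920.
Order ((M₁ × M₂) × M₃): (M₁ × M₂): 45×6 by 6×43 → 45×43, cost 45·6·43 = 11610; ((M₁ × M₂) × M₃): 45×43 by 43×15 → 45×15, cost 45·43·15 = 29025; cumulative 40635. Total 40635.
Minimum: 7920.

7920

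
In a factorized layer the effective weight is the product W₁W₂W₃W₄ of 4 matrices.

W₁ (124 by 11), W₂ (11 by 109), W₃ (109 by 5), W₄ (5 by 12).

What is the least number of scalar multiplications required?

20255

Adjacent pairs: W₁W₂ = 124·11·109 = 148676; W₂W₃ = 11·109·5 = 5995; W₃W₄ = 109·5·12 = 6540.
Length 3: W₁..W₃: k=1: 0+5995+124·11·5=12815; k=2: 148676+0+124·109·5=216256 → min 12815 | W₂..W₄: k=2: 0+6540+11·109·12=20928; k=3: 5995+0+11·5·12=6655 → min 6655.
Length 4: W₁..W₄: k=1: 0+6655+124·11·12=23023; k=2: 148676+6540+124·109·12=317408; k=3: 12815+0+124·5·12=20255 → min 20255.
Optimal order: ((W₁(W₂W₃))W₄) with cost 20255.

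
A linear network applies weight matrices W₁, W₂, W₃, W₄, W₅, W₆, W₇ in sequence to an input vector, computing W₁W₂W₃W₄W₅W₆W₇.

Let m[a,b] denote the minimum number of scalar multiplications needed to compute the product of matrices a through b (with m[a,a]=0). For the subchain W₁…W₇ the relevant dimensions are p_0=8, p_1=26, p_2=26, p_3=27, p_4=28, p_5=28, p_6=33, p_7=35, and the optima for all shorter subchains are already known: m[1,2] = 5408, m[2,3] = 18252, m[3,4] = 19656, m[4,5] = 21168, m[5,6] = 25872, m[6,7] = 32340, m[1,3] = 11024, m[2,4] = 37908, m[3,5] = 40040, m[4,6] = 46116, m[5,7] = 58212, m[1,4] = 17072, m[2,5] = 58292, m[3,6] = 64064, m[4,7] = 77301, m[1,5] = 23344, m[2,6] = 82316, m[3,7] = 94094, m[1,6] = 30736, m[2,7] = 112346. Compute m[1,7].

39976

m[1,7] = min over k∈[1,6] of m[1,k]+m[k+1,7]+p_{0}·p_k·p_{7}.
k=1: 0 + 112346 + 8·26·35 = 119626; k=2: 5408 + 94094 + 8·26·35 = 106782; k=3: 11024 + 77301 + 8·27·35 = 95885; k=4: 17072 + 58212 + 8·28·35 = 83124; k=5: 23344 + 32340 + 8·28·35 = 63524; k=6: 30736 + 0 + 8·33·35 = 39976.
Minimum: 39976 at k=6.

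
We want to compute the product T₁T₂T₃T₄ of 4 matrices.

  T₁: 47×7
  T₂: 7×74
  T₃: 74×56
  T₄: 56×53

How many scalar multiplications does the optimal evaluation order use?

67221

Adjacent pairs: T₁T₂ = 47·7·74 = 24346; T₂T₃ = 7·74·56 = 29008; T₃T₄ = 74·56·53 = 219632.
Length 3: T₁..T₃: k=1: 0+29008+47·7·56=47432; k=2: 24346+0+47·74·56=219114 → min 47432 | T₂..T₄: k=2: 0+219632+7·74·53=247086; k=3: 29008+0+7·56·53=49784 → min 49784.
Length 4: T₁..T₄: k=1: 0+49784+47·7·53=67221; k=2: 24346+219632+47·74·53=428312; k=3: 47432+0+47·56·53=186928 → min 67221.
Optimal order: (T₁((T₂T₃)T₄)) with cost 67221.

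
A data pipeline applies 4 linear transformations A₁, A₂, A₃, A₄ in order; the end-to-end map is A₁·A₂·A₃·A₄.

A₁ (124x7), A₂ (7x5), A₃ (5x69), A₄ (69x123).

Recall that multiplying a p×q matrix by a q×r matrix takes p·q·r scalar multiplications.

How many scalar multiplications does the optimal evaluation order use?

Adjacent pairs: A₁A₂ = 124·7·5 = 4340; A₂A₃ = 7·5·69 = 2415; A₃A₄ = 5·69·123 = 42435.
Length 3: A₁..A₃: k=1: 0+2415+124·7·69=62307; k=2: 4340+0+124·5·69=47120 → min 47120 | A₂..A₄: k=2: 0+42435+7·5·123=46740; k=3: 2415+0+7·69·123=61824 → min 46740.
Length 4: A₁..A₄: k=1: 0+46740+124·7·123=153504; k=2: 4340+42435+124·5·123=123035; k=3: 47120+0+124·69·123=1099508 → min 123035.
Optimal order: ((A₁·A₂)·(A₃·A₄)) with cost 123035.

123035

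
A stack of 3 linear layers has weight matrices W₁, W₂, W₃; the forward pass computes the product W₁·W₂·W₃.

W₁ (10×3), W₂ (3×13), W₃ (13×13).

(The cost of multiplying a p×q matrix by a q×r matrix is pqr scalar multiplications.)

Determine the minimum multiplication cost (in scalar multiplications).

Order (W₁·(W₂·W₃)): (W₂·W₃): 3×13 by 13×13 → 3×13, cost 3·13·13 = 507; (W₁·(W₂·W₃)): 10×3 by 3×13 → 10×13, cost 10·3·13 = 390; cumulative 897. Total 897.
Order ((W₁·W₂)·W₃): (W₁·W₂): 10×3 by 3×13 → 10×13, cost 10·3·13 = 390; ((W₁·W₂)·W₃): 10×13 by 13×13 → 10×13, cost 10·13·13 = 1690; cumulative 2080. Total 2080.
Minimum: 897.

897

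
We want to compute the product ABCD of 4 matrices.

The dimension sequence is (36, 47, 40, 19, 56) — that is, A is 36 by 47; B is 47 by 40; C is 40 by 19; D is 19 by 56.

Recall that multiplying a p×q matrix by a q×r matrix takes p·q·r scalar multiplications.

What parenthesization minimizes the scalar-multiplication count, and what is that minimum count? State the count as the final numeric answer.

Adjacent pairs: AB = 36·47·40 = 67680; BC = 47·40·19 = 35720; CD = 40·19·56 = 42560.
Length 3: A..C: k=1: 0+35720+36·47·19=67868; k=2: 67680+0+36·40·19=95040 → min 67868 | B..D: k=2: 0+42560+47·40·56=147840; k=3: 35720+0+47·19·56=85728 → min 85728.
Length 4: A..D: k=1: 0+85728+36·47·56=180480; k=2: 67680+42560+36·40·56=190880; k=3: 67868+0+36·19·56=106172 → min 106172.
Optimal parenthesization: ((A(BC))D) with cost 106172.

106172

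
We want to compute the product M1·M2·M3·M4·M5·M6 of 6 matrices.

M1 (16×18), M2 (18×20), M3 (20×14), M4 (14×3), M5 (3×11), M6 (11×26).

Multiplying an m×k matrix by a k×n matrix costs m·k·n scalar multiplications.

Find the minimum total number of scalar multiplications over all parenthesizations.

4890

Adjacent pairs: M1M2 = 16·18·20 = 5760; M2M3 = 18·20·14 = 5040; M3M4 = 20·14·3 = 840; M4M5 = 14·3·11 = 462; M5M6 = 3·11·26 = 858.
Length 3: M1..M3: k=1: 0+5040+16·18·14=9072; k=2: 5760+0+16·20·14=10240 → min 9072 | M2..M4: k=2: 0+840+18·20·3=1920; k=3: 5040+0+18·14·3=5796 → min 1920 | M3..M5: k=3: 0+462+20·14·11=3542; k=4: 840+0+20·3·11=1500 → min 1500 | M4..M6: k=4: 0+858+14·3·26=1950; k=5: 462+0+14·11·26=4466 → min 1950.
Length 4: M1..M4: k=1: 0+1920+16·18·3=2784; k=2: 5760+840+16·20·3=7560; k=3: 9072+0+16·14·3=9744 → min 2784 | M2..M5: k=2: 0+1500+18·20·11=5460; k=3: 5040+462+18·14·11=8274; k=4: 1920+0+18·3·11=2514 → min 2514 | M3..M6: k=3: 0+1950+20·14·26=9230; k=4: 840+858+20·3·26=3258; k=5: 1500+0+20·11·26=7220 → min 3258.
Length 5: M1..M5: k=1: 0+2514+16·18·11=5682; k=2: 5760+1500+16·20·11=10780; k=3: 9072+462+16·14·11=11998; k=4: 2784+0+16·3·11=3312 → min 3312 | M2..M6: k=2: 0+3258+18·20·26=12618; k=3: 5040+1950+18·14·26=13542; k=4: 1920+858+18·3·26=4182; k=5: 2514+0+18·11·26=7662 → min 4182.
Length 6: M1..M6: k=1: 0+4182+16·18·26=11670; k=2: 5760+3258+16·20·26=17338; k=3: 9072+1950+16·14·26=16846; k=4: 2784+858+16·3·26=4890; k=5: 3312+0+16·11·26=7888 → min 4890.
Optimal order: ((M1·(M2·(M3·M4)))·(M5·M6)) with cost 4890.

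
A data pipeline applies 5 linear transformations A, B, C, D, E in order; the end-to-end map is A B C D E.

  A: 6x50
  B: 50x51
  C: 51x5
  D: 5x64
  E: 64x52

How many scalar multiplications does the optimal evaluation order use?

32450

Adjacent pairs: AB = 6·50·51 = 15300; BC = 50·51·5 = 12750; CD = 51·5·64 = 16320; DE = 5·64·52 = 16640.
Length 3: A..C: k=1: 0+12750+6·50·5=14250; k=2: 15300+0+6·51·5=16830 → min 14250 | B..D: k=2: 0+16320+50·51·64=179520; k=3: 12750+0+50·5·64=28750 → min 28750 | C..E: k=3: 0+16640+51·5·52=29900; k=4: 16320+0+51·64·52=186048 → min 29900.
Length 4: A..D: k=1: 0+28750+6·50·64=47950; k=2: 15300+16320+6·51·64=51204; k=3: 14250+0+6·5·64=16170 → min 16170 | B..E: k=2: 0+29900+50·51·52=162500; k=3: 12750+16640+50·5·52=42390; k=4: 28750+0+50·64·52=195150 → min 42390.
Length 5: A..E: k=1: 0+42390+6·50·52=57990; k=2: 15300+29900+6·51·52=61112; k=3: 14250+16640+6·5·52=32450; k=4: 16170+0+6·64·52=36138 → min 32450.
Optimal order: ((A (B C)) (D E)) with cost 32450.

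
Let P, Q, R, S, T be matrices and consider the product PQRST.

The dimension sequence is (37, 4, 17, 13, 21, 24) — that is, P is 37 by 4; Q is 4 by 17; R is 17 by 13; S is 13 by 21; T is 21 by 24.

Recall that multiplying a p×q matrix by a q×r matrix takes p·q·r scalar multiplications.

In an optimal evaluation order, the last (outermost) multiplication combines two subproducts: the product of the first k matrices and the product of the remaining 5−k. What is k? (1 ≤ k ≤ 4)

Adjacent pairs: PQ = 37·4·17 = 2516; QR = 4·17·13 = 884; RS = 17·13·21 = 4641; ST = 13·21·24 = 6552.
Length 3: P..R: k=1: 0+884+37·4·13=2808; k=2: 2516+0+37·17·13=10693 → min 2808 | Q..S: k=2: 0+4641+4·17·21=6069; k=3: 884+0+4·13·21=1976 → min 1976 | R..T: k=3: 0+6552+17·13·24=11856; k=4: 4641+0+17·21·24=13209 → min 11856.
Length 4: P..S: k=1: 0+1976+37·4·21=5084; k=2: 2516+4641+37·17·21=20366; k=3: 2808+0+37·13·21=12909 → min 5084 | Q..T: k=2: 0+11856+4·17·24=13488; k=3: 884+6552+4·13·24=8684; k=4: 1976+0+4·21·24=3992 → min 3992.
Top-level splits: k=1: (P..P)·(Q..T) → 0+3992+37·4·24 = 7544; k=2: (P..Q)·(R..T) → 2516+11856+37·17·24 = 29468; k=3: (P..R)·(S..T) → 2808+6552+37·13·24 = 20904; k=4: (P..S)·(T..T) → 5084+0+37·21·24 = 23732.
Best split is after P, i.e. k = 1.

1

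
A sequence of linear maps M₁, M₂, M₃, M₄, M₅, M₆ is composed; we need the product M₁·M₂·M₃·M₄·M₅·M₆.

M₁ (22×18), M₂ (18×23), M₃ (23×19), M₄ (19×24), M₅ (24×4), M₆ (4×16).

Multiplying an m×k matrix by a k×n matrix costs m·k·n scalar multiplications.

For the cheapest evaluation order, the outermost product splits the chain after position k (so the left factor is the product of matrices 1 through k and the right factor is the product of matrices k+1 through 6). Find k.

5

Adjacent pairs: M₁M₂ = 22·18·23 = 9108; M₂M₃ = 18·23·19 = 7866; M₃M₄ = 23·19·24 = 10488; M₄M₅ = 19·24·4 = 1824; M₅M₆ = 24·4·16 = 1536.
Length 3: M₁..M₃: k=1: 0+7866+22·18·19=15390; k=2: 9108+0+22·23·19=18722 → min 15390 | M₂..M₄: k=2: 0+10488+18·23·24=20424; k=3: 7866+0+18·19·24=16074 → min 16074 | M₃..M₅: k=3: 0+1824+23·19·4=3572; k=4: 10488+0+23·24·4=12696 → min 3572 | M₄..M₆: k=4: 0+1536+19·24·16=8832; k=5: 1824+0+19·4·16=3040 → min 3040.
Length 4: M₁..M₄: k=1: 0+16074+22·18·24=25578; k=2: 9108+10488+22·23·24=31740; k=3: 15390+0+22·19·24=25422 → min 25422 | M₂..M₅: k=2: 0+3572+18·23·4=5228; k=3: 7866+1824+18·19·4=11058; k=4: 16074+0+18·24·4=17802 → min 5228 | M₃..M₆: k=3: 0+3040+23·19·16=10032; k=4: 10488+1536+23·24·16=20856; k=5: 3572+0+23·4·16=5044 → min 5044.
Length 5: M₁..M₅: k=1: 0+5228+22·18·4=6812; k=2: 9108+3572+22·23·4=14704; k=3: 15390+1824+22·19·4=18886; k=4: 25422+0+22·24·4=27534 → min 6812 | M₂..M₆: k=2: 0+5044+18·23·16=11668; k=3: 7866+3040+18·19·16=16378; k=4: 16074+1536+18·24·16=24522; k=5: 5228+0+18·4·16=6380 → min 6380.
Top-level splits: k=1: (M₁..M₁)·(M₂..M₆) → 0+6380+22·18·16 = 12716; k=2: (M₁..M₂)·(M₃..M₆) → 9108+5044+22·23·16 = 22248; k=3: (M₁..M₃)·(M₄..M₆) → 15390+3040+22·19·16 = 25118; k=4: (M₁..M₄)·(M₅..M₆) → 25422+1536+22·24·16 = 35406; k=5: (M₁..M₅)·(M₆..M₆) → 6812+0+22·4·16 = 8220.
Best split is after M₅, i.e. k = 5.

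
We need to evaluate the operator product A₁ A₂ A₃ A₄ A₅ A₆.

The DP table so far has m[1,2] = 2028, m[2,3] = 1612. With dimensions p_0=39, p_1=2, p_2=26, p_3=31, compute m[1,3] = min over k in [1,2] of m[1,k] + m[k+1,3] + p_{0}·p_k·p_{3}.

4030

m[1,3] = min over k∈[1,2] of m[1,k]+m[k+1,3]+p_{0}·p_k·p_{3}.
k=1: 0 + 1612 + 39·2·31 = 4030; k=2: 2028 + 0 + 39·26·31 = 33462.
Minimum: 4030 at k=1.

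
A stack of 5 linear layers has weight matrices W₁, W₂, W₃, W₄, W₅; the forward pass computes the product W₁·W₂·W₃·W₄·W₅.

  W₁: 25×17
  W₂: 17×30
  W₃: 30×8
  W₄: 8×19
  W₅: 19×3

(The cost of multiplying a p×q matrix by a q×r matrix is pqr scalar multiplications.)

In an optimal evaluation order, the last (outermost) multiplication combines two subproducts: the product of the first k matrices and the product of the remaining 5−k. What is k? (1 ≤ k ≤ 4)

Adjacent pairs: W₁W₂ = 25·17·30 = 12750; W₂W₃ = 17·30·8 = 4080; W₃W₄ = 30·8·19 = 4560; W₄W₅ = 8·19·3 = 456.
Length 3: W₁..W₃: k=1: 0+4080+25·17·8=7480; k=2: 12750+0+25·30·8=18750 → min 7480 | W₂..W₄: k=2: 0+4560+17·30·19=14250; k=3: 4080+0+17·8·19=6664 → min 6664 | W₃..W₅: k=3: 0+456+30·8·3=1176; k=4: 4560+0+30·19·3=6270 → min 1176.
Length 4: W₁..W₄: k=1: 0+6664+25·17·19=14739; k=2: 12750+4560+25·30·19=31560; k=3: 7480+0+25·8·19=11280 → min 11280 | W₂..W₅: k=2: 0+1176+17·30·3=2706; k=3: 4080+456+17·8·3=4944; k=4: 6664+0+17·19·3=7633 → min 2706.
Top-level splits: k=1: (W₁..W₁)·(W₂..W₅) → 0+2706+25·17·3 = 3981; k=2: (W₁..W₂)·(W₃..W₅) → 12750+1176+25·30·3 = 16176; k=3: (W₁..W₃)·(W₄..W₅) → 7480+456+25·8·3 = 8536; k=4: (W₁..W₄)·(W₅..W₅) → 11280+0+25·19·3 = 12705.
Best split is after W₁, i.e. k = 1.

1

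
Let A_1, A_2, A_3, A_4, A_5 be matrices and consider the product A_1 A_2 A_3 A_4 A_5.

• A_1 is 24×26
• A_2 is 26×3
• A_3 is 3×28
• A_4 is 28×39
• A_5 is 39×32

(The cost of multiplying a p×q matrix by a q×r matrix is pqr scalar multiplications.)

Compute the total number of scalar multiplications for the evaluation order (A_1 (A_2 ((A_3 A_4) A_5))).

(A_3 A_4): 3×28 by 28×39 → 3×39, cost 3·28·39 = 3276
((A_3 A_4) A_5): 3×39 by 39×32 → 3×32, cost 3·39·32 = 3744; cumulative 7020
(A_2 ((A_3 A_4) A_5)): 26×3 by 3×32 → 26×32, cost 26·3·32 = 2496; cumulative 9516
(A_1 (A_2 ((A_3 A_4) A_5))): 24×26 by 26×32 → 24×32, cost 24·26·32 = 19968; cumulative 29484
Total: 29484 scalar multiplications.

29484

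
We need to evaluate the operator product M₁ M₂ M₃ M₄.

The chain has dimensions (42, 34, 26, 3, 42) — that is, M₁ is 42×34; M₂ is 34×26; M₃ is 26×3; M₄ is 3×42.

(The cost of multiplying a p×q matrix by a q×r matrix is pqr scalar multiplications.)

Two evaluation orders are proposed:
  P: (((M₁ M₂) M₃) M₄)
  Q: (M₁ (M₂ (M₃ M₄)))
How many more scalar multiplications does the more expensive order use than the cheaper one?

Order P = (((M₁ M₂) M₃) M₄): (M₁ M₂): 42×34 by 34×26 → 42×26, cost 42·34·26 = 37128; ((M₁ M₂) M₃): 42×26 by 26×3 → 42×3, cost 42·26·3 = 3276; cumulative 40404; (((M₁ M₂) M₃) M₄): 42×3 by 3×42 → 42×42, cost 42·3·42 = 5292; cumulative 45696. Total 45696.
Order Q = (M₁ (M₂ (M₃ M₄))): (M₃ M₄): 26×3 by 3×42 → 26×42, cost 26·3·42 = 3276; (M₂ (M₃ M₄)): 34×26 by 26×42 → 34×42, cost 34·26·42 = 37128; cumulative 40404; (M₁ (M₂ (M₃ M₄))): 42×34 by 34×42 → 42×42, cost 42·34·42 = 59976; cumulative 100380. Total 100380.
Difference: |45696 − 100380| = 54684.

54684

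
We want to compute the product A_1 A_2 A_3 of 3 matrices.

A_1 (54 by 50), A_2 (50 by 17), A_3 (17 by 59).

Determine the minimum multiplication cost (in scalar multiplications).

Order (A_1 (A_2 A_3)): (A_2 A_3): 50×17 by 17×59 → 50×59, cost 50·17·59 = 50150; (A_1 (A_2 A_3)): 54×50 by 50×59 → 54×59, cost 54·50·59 = 159300; cumulative 209450. Total 209450.
Order ((A_1 A_2) A_3): (A_1 A_2): 54×50 by 50×17 → 54×17, cost 54·50·17 = 45900; ((A_1 A_2) A_3): 54×17 by 17×59 → 54×59, cost 54·17·59 = 54162; cumulative 100062. Total 100062.
Minimum: 100062.

100062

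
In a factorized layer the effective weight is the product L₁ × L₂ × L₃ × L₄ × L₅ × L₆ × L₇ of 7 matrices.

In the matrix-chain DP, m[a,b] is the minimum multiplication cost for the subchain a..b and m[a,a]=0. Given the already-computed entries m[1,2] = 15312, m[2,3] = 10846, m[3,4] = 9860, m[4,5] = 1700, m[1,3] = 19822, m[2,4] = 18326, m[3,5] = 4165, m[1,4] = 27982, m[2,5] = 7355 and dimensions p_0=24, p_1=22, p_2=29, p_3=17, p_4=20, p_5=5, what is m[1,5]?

m[1,5] = min over k∈[1,4] of m[1,k]+m[k+1,5]+p_{0}·p_k·p_{5}.
k=1: 0 + 7355 + 24·22·5 = 9995; k=2: 15312 + 4165 + 24·29·5 = 22957; k=3: 19822 + 1700 + 24·17·5 = 23562; k=4: 27982 + 0 + 24·20·5 = 30382.
Minimum: 9995 at k=1.

9995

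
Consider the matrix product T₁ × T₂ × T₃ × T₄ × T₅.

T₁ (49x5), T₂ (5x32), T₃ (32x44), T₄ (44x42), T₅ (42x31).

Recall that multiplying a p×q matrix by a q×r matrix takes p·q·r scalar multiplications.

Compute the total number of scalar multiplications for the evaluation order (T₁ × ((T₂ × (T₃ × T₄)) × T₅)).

(T₃ × T₄): 32×44 by 44×42 → 32×42, cost 32·44·42 = 59136
(T₂ × (T₃ × T₄)): 5×32 by 32×42 → 5×42, cost 5·32·42 = 6720; cumulative 65856
((T₂ × (T₃ × T₄)) × T₅): 5×42 by 42×31 → 5×31, cost 5·42·31 = 6510; cumulative 72366
(T₁ × ((T₂ × (T₃ × T₄)) × T₅)): 49×5 by 5×31 → 49×31, cost 49·5·31 = 7595; cumulative 79961
Total: 79961 scalar multiplications.

79961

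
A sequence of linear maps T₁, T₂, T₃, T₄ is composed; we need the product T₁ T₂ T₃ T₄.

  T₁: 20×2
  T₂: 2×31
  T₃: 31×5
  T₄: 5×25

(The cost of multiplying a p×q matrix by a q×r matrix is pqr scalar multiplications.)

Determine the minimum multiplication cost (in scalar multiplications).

Adjacent pairs: T₁T₂ = 20·2·31 = 1240; T₂T₃ = 2·31·5 = 310; T₃T₄ = 31·5·25 = 3875.
Length 3: T₁..T₃: k=1: 0+310+20·2·5=510; k=2: 1240+0+20·31·5=4340 → min 510 | T₂..T₄: k=2: 0+3875+2·31·25=5425; k=3: 310+0+2·5·25=560 → min 560.
Length 4: T₁..T₄: k=1: 0+560+20·2·25=1560; k=2: 1240+3875+20·31·25=20615; k=3: 510+0+20·5·25=3010 → min 1560.
Optimal order: (T₁ ((T₂ T₃) T₄)) with cost 1560.

1560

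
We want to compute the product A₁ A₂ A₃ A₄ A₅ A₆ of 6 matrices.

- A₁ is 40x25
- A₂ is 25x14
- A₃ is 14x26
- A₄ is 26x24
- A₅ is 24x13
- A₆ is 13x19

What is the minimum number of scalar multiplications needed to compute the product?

40274

Adjacent pairs: A₁A₂ = 40·25·14 = 14000; A₂A₃ = 25·14·26 = 9100; A₃A₄ = 14·26·24 = 8736; A₄A₅ = 26·24·13 = 8112; A₅A₆ = 24·13·19 = 5928.
Length 3: A₁..A₃: k=1: 0+9100+40·25·26=35100; k=2: 14000+0+40·14·26=28560 → min 28560 | A₂..A₄: k=2: 0+8736+25·14·24=17136; k=3: 9100+0+25·26·24=24700 → min 17136 | A₃..A₅: k=3: 0+8112+14·26·13=12844; k=4: 8736+0+14·24·13=13104 → min 12844 | A₄..A₆: k=4: 0+5928+26·24·19=17784; k=5: 8112+0+26·13·19=14534 → min 14534.
Length 4: A₁..A₄: k=1: 0+17136+40·25·24=41136; k=2: 14000+8736+40·14·24=36176; k=3: 28560+0+40·26·24=53520 → min 36176 | A₂..A₅: k=2: 0+12844+25·14·13=17394; k=3: 9100+8112+25·26·13=25662; k=4: 17136+0+25·24·13=24936 → min 17394 | A₃..A₆: k=3: 0+14534+14·26·19=21450; k=4: 8736+5928+14·24·19=21048; k=5: 12844+0+14·13·19=16302 → min 16302.
Length 5: A₁..A₅: k=1: 0+17394+40·25·13=30394; k=2: 14000+12844+40·14·13=34124; k=3: 28560+8112+40·26·13=50192; k=4: 36176+0+40·24·13=48656 → min 30394 | A₂..A₆: k=2: 0+16302+25·14·19=22952; k=3: 9100+14534+25·26·19=35984; k=4: 17136+5928+25·24·19=34464; k=5: 17394+0+25·13·19=23569 → min 22952.
Length 6: A₁..A₆: k=1: 0+22952+40·25·19=41952; k=2: 14000+16302+40·14·19=40942; k=3: 28560+14534+40·26·19=62854; k=4: 36176+5928+40·24·19=60344; k=5: 30394+0+40·13·19=40274 → min 40274.
Optimal order: ((A₁ (A₂ (A₃ (A₄ A₅)))) A₆) with cost 40274.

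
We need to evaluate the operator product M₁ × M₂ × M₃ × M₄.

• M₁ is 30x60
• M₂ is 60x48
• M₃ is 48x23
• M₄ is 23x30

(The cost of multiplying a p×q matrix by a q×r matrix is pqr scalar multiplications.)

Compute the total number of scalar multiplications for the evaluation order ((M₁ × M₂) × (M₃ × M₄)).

(M₁ × M₂): 30×60 by 60×48 → 30×48, cost 30·60·48 = 86400
(M₃ × M₄): 48×23 by 23×30 → 48×30, cost 48·23·30 = 33120
((M₁ × M₂) × (M₃ × M₄)): 30×48 by 48×30 → 30×30, cost 30·48·30 = 43200; cumulative 162720
Total: 162720 scalar multiplications.

162720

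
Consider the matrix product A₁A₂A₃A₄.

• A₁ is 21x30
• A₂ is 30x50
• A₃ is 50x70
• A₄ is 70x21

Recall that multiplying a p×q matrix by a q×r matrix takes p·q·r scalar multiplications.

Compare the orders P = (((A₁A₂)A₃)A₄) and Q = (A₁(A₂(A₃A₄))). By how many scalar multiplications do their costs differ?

Order P = (((A₁A₂)A₃)A₄): (A₁A₂): 21×30 by 30×50 → 21×50, cost 21·30·50 = 31500; ((A₁A₂)A₃): 21×50 by 50×70 → 21×70, cost 21·50·70 = 73500; cumulative 105000; (((A₁A₂)A₃)A₄): 21×70 by 70×21 → 21×21, cost 21·70·21 = 30870; cumulative 135870. Total 135870.
Order Q = (A₁(A₂(A₃A₄))): (A₃A₄): 50×70 by 70×21 → 50×21, cost 50·70·21 = 73500; (A₂(A₃A₄)): 30×50 by 50×21 → 30×21, cost 30·50·21 = 31500; cumulative 105000; (A₁(A₂(A₃A₄))): 21×30 by 30×21 → 21×21, cost 21·30·21 = 13230; cumulative 118230. Total 118230.
Difference: |135870 − 118230| = 17640.

17640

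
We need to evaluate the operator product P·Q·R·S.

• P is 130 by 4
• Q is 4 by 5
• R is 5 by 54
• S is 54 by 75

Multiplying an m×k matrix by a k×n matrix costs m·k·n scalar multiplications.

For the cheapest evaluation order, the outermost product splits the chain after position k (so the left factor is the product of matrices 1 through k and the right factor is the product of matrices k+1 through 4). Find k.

Adjacent pairs: PQ = 130·4·5 = 2600; QR = 4·5·54 = 1080; RS = 5·54·75 = 20250.
Length 3: P..R: k=1: 0+1080+130·4·54=29160; k=2: 2600+0+130·5·54=37700 → min 29160 | Q..S: k=2: 0+20250+4·5·75=21750; k=3: 1080+0+4·54·75=17280 → min 17280.
Top-level splits: k=1: (P..P)·(Q..S) → 0+17280+130·4·75 = 56280; k=2: (P..Q)·(R..S) → 2600+20250+130·5·75 = 71600; k=3: (P..R)·(S..S) → 29160+0+130·54·75 = 555660.
Best split is after P, i.e. k = 1.

1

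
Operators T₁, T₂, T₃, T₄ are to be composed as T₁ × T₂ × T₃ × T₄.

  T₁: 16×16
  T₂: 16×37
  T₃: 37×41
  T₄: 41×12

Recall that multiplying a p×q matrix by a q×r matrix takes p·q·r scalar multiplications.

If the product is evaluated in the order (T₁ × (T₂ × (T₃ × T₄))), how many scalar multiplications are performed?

(T₃ × T₄): 37×41 by 41×12 → 37×12, cost 37·41·12 = 18204
(T₂ × (T₃ × T₄)): 16×37 by 37×12 → 16×12, cost 16·37·12 = 7104; cumulative 25308
(T₁ × (T₂ × (T₃ × T₄))): 16×16 by 16×12 → 16×12, cost 16·16·12 = 3072; cumulative 28380
Total: 28380 scalar multiplications.

28380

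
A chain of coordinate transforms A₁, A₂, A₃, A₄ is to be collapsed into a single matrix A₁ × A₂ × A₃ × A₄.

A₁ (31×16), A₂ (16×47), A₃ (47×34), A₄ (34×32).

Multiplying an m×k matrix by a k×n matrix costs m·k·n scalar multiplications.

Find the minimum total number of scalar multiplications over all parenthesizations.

58848

Adjacent pairs: A₁A₂ = 31·16·47 = 23312; A₂A₃ = 16·47·34 = 25568; A₃A₄ = 47·34·32 = 51136.
Length 3: A₁..A₃: k=1: 0+25568+31·16·34=42432; k=2: 23312+0+31·47·34=72850 → min 42432 | A₂..A₄: k=2: 0+51136+16·47·32=75200; k=3: 25568+0+16·34·32=42976 → min 42976.
Length 4: A₁..A₄: k=1: 0+42976+31·16·32=58848; k=2: 23312+51136+31·47·32=121072; k=3: 42432+0+31·34·32=76160 → min 58848.
Optimal order: (A₁ × ((A₂ × A₃) × A₄)) with cost 58848.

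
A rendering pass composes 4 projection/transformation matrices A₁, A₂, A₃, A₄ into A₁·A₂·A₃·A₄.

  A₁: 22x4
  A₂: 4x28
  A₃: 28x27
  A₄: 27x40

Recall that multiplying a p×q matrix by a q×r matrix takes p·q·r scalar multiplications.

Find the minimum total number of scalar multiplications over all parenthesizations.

Adjacent pairs: A₁A₂ = 22·4·28 = 2464; A₂A₃ = 4·28·27 = 3024; A₃A₄ = 28·27·40 = 30240.
Length 3: A₁..A₃: k=1: 0+3024+22·4·27=5400; k=2: 2464+0+22·28·27=19096 → min 5400 | A₂..A₄: k=2: 0+30240+4·28·40=34720; k=3: 3024+0+4·27·40=7344 → min 7344.
Length 4: A₁..A₄: k=1: 0+7344+22·4·40=10864; k=2: 2464+30240+22·28·40=57344; k=3: 5400+0+22·27·40=29160 → min 10864.
Optimal order: (A₁·((A₂·A₃)·A₄)) with cost 10864.

10864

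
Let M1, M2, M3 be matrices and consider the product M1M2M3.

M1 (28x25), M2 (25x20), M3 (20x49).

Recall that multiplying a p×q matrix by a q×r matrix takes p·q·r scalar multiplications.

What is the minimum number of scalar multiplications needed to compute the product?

Order (M1(M2M3)): (M2M3): 25×20 by 20×49 → 25×49, cost 25·20·49 = 24500; (M1(M2M3)): 28×25 by 25×49 → 28×49, cost 28·25·49 = 34300; cumulative 58800. Total 58800.
Order ((M1M2)M3): (M1M2): 28×25 by 25×20 → 28×20, cost 28·25·20 = 14000; ((M1M2)M3): 28×20 by 20×49 → 28×49, cost 28·20·49 = 27440; cumulative 41440. Total 41440.
Minimum: 41440.

41440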